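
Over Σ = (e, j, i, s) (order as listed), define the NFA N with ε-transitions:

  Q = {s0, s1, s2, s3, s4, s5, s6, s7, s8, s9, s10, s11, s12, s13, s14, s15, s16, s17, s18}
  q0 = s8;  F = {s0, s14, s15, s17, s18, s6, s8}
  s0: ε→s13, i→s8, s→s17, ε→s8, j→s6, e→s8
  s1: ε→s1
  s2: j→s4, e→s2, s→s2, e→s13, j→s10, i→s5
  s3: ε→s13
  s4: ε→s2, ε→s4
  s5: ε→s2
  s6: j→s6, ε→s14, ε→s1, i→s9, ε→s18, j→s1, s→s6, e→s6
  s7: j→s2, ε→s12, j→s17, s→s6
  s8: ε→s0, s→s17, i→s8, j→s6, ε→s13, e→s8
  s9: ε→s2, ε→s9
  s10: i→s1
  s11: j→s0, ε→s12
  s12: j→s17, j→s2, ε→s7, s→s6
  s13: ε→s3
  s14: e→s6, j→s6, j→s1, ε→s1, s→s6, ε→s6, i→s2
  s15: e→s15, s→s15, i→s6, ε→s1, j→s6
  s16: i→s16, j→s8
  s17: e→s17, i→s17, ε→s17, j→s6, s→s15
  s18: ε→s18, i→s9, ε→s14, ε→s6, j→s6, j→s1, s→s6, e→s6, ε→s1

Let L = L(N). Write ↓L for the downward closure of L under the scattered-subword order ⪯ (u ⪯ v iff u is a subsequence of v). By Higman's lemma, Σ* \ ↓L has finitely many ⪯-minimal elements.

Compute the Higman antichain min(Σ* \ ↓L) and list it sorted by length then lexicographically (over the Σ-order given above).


|Q|=19, |F|=7, |δ|=73 (26 ε).
min D↑ (5 st, q0=0, F={3}): 0:e→0,j→1,i→0,s→2 1:e→1,j→1,i→3,s→1 2:e→2,j→1,i→2,s→4 3:e→3,j→3,i→3,s→3 4:e→4,j→1,i→1,s→4.
'ji': N↓-sim [15, 11, 8] end={s1,s10,s13,s2,s3,s4,s5,s9} — reject; 2/2 single-dels accept.
'ssii': N↓-sim [15, 13, 12, 11, 8] end={s1,s10,s13,s2,s3,s4,s5,s9} — reject; 4/4 del acc.
2 words, ⪯-incomp.

Antichain: [ji, ssii].


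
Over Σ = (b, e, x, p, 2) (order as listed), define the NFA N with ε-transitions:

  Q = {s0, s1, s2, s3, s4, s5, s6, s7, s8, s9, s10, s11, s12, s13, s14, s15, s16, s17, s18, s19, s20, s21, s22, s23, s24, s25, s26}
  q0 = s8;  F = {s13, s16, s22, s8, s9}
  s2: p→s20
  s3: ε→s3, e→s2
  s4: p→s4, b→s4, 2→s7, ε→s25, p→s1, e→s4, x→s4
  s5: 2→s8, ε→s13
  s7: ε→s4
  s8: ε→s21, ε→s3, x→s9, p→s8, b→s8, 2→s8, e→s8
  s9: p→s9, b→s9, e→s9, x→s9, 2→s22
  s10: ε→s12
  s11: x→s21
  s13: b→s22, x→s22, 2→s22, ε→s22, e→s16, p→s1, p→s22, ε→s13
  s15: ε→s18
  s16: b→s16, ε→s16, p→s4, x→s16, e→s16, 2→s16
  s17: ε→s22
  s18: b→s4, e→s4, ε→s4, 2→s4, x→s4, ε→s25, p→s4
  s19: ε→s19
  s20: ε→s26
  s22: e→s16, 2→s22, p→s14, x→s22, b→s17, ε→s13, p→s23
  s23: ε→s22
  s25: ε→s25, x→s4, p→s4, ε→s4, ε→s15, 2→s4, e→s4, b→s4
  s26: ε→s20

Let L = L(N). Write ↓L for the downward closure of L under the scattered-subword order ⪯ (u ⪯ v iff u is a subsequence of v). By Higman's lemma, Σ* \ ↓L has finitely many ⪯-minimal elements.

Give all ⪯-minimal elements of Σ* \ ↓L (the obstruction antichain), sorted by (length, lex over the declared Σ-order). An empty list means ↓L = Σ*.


min(Σ*\↓L) = [x2ep].

|Q|=27, |F|=5, |δ|=69 (22 ε).
min D↑ (5 st, q0=0, F={4}): 0:b→0,e→0,x→1,p→0,2→0 1:b→1,e→1,x→1,p→1,2→2 2:b→2,e→3,x→2,p→2,2→2 3:b→3,e→3,x→3,p→4,2→3 4:b→4,e→4,x→4,p→4,2→4.
'x2ep': run [19, 13, 12, 7, 6] end={s1,s15,s18,s25,s4,s7} ∉↓L; 4/4 deletions ∈↓L.
1 words, ⪯-incomp.


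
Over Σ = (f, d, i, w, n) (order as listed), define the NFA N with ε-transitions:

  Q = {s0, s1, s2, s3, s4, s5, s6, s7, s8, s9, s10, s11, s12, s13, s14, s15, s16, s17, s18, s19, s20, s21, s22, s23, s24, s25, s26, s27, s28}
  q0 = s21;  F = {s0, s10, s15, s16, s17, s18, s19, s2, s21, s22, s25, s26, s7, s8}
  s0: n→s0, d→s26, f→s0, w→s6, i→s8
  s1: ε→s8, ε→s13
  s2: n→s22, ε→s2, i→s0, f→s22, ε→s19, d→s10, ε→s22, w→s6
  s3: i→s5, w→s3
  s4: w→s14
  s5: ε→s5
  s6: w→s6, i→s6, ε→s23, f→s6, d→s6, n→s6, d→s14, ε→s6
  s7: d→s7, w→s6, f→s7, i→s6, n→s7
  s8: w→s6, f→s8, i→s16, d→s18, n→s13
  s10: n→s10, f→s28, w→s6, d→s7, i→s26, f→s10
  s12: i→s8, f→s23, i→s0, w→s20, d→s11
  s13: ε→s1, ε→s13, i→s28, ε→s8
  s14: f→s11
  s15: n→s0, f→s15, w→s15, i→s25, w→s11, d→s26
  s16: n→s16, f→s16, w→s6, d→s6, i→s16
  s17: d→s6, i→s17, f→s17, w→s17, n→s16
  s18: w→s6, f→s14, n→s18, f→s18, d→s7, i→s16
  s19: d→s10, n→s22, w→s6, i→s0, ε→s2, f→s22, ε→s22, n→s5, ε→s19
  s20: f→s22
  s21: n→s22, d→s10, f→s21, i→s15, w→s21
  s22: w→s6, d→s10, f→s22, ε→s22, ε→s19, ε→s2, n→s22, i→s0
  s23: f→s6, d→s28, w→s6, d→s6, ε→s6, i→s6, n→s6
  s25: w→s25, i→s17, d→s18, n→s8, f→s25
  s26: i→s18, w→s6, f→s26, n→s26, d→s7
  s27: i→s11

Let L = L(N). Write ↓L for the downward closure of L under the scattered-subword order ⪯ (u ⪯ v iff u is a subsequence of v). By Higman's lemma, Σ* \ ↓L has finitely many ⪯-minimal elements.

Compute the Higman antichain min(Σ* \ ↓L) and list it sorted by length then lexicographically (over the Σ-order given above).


min(Σ*\↓L) = [dw, nw, ddi, iiid].

|Q|=29, |F|=14, |δ|=116 (18 ε).
min D↑ (13 st, q0=0, F={6}): 0:f→0,d→1,i→2,w→0,n→3 1:f→1,d→4,i→5,w→6,n→1 2:f→2,d→5,i→7,w→2,n→8 3:f→3,d→1,i→8,w→6,n→3 4:f→4,d→4,i→6,w→6,n→4 5:f→5,d→4,i→9,w→6,n→5 6:f→6,d→6,i→6,w→6,n→6 7:f→7,d→9,i→10,w→7,n→11 8:f→8,d→5,i→11,w→6,n→8 9:f→9,d→4,i→12,w→6,n→9 10:f→10,d→6,i→10,w→10,n→12 11:f→11,d→9,i→12,w→6,n→11 12:f→12,d→6,i→12,w→6,n→12 [Hopcroft].
'dw': |S_i|=[22, 10, 5] end={s11,s14,s23,s28,s6} ∉↓L; 2/2 del acc.
'nw': |S_i|=[22, 18, 5] end={s11,s14,s23,s28,s6} rej; 2/2 del acc.
'ddi': N↓-sim [22, 10, 6, 5] end={s11,s14,s23,s28,s6} — reject; 3/3 del acc.
'iiid': N↓-sim [22, 16, 13, 7, 5] end={s11,s14,s23,s28,s6} rej; 4/4 del acc.
4 minimals (antichain).


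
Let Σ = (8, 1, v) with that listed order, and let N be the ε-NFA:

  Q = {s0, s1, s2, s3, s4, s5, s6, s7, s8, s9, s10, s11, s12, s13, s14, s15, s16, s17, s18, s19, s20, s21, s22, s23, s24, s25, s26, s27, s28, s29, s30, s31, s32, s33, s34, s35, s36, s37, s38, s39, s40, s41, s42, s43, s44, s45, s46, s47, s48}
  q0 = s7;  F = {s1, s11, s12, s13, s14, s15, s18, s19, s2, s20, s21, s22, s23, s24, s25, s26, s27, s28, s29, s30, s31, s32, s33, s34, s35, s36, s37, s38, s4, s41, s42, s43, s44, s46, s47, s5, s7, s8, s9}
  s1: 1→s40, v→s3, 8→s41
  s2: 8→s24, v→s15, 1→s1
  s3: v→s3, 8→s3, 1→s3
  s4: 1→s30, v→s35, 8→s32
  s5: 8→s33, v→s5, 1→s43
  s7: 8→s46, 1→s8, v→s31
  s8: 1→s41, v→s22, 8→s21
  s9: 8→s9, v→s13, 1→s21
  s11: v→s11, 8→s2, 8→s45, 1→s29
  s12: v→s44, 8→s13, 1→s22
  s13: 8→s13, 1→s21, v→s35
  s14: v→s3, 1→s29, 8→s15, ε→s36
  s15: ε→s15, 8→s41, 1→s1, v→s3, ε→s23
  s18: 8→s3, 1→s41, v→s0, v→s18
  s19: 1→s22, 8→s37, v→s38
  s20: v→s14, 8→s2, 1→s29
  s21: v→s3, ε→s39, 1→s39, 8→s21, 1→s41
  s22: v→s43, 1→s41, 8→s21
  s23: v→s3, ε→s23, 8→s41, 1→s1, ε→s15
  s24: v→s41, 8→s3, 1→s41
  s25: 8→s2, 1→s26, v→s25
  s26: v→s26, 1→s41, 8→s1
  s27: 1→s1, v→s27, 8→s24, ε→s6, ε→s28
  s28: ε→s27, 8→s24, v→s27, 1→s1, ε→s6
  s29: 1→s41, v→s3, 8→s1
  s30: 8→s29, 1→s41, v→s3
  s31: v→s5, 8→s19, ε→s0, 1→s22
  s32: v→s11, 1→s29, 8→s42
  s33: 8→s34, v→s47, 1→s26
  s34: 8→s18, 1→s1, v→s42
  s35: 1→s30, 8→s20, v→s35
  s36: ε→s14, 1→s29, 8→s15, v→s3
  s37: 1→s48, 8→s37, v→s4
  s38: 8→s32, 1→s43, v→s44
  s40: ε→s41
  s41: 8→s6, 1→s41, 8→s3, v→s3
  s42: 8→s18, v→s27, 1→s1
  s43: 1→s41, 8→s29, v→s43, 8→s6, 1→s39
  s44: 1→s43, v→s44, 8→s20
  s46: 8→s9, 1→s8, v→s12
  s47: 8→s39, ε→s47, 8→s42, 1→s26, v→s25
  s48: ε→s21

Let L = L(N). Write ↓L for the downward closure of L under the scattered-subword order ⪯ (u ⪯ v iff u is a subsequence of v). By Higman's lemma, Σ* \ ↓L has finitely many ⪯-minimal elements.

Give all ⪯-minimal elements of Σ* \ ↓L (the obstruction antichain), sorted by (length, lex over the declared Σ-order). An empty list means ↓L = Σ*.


|Q|=49, |F|=39, |δ|=142 (15 ε).
min D↑ (37 st, q0=0, F={13}): 0:8→1,1→2,v→3 1:8→4,1→2,v→5 2:8→6,1→7,v→8 3:8→9,1→8,v→10 4:8→4,1→6,v→11 5:8→11,1→8,v→12 6:8→6,1→7,v→13 7:8→13,1→7,v→13 8:8→6,1→7,v→14 9:8→15,1→8,v→16 10:8→17,1→14,v→10 11:8→11,1→6,v→18 12:8→19,1→14,v→12 13:8→13,1→13,v→13 14:8→20,1→7,v→14 15:8→15,1→6,v→21 16:8→22,1→14,v→12 17:8→23,1→24,v→25 18:8→19,1→26,v→18 19:8→27,1→20,v→28 20:8→29,1→7,v→13 21:8→22,1→26,v→18 22:8→30,1→20,v→31 23:8→32,1→29,v→30 24:8→29,1→7,v→24 25:8→30,1→24,v→33 26:8→20,1→7,v→13 27:8→34,1→29,v→35 28:8→35,1→20,v→13 29:8→7,1→7,v→13 30:8→32,1→29,v→36 31:8→27,1→20,v→31 32:8→13,1→7,v→32 33:8→27,1→24,v→33 34:8→13,1→7,v→7 35:8→7,1→29,v→13 36:8→34,1→29,v→36.
'18v': |S_i|=[46, 14, 8, 1] end={s3} rej; 3/3 deletions ∈↓L.
'118': run [46, 14, 5, 2] end={s3,s6} rej; 3/3 del acc.
'11v': |S_i|=[46, 14, 5, 1] end={s3} rej; 3/3 deletions ∈↓L.
'881v': run [46, 43, 31, 10, 1] end={s3} — reject; 4/4 deletions ∈↓L.
'8vv8vv': run [46, 43, 35, 26, 14, 10, 1] end={s3} ∉↓L; 6/6 single-dels accept.
'vv8888': run [46, 42, 34, 27, 17, 6, 2] end={s3,s6} rej; 6/6 deletions ∈↓L.
6 obstructions.

A = [18v, 118, 11v, 881v, 8vv8vv, vv8888].


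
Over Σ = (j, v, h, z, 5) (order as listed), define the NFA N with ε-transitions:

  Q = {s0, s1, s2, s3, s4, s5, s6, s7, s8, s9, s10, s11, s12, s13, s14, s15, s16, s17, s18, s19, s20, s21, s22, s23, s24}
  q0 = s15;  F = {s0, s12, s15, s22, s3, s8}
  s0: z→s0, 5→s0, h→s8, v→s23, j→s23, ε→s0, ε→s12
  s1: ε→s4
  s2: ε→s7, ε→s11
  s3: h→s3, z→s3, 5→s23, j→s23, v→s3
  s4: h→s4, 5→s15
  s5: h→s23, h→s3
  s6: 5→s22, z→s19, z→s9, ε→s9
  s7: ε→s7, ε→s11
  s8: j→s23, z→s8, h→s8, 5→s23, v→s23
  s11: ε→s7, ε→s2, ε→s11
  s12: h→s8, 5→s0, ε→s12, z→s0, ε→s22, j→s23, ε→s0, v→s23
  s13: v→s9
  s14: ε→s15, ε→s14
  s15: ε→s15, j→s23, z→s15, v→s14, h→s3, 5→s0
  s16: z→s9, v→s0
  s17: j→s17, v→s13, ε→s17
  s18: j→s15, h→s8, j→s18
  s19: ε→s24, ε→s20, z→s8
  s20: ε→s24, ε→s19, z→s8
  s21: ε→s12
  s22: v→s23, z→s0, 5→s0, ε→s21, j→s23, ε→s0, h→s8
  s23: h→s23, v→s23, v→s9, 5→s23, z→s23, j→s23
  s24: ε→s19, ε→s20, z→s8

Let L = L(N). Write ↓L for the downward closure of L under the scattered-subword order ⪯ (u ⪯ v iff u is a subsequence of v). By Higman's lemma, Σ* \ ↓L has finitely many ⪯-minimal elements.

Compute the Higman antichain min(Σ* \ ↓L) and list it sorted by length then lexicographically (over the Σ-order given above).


|Q|=25, |F|=6, |δ|=81 (27 ε).
min D↑ (5 st, q0=0, F={1}): 0:j→1,v→0,h→2,z→0,5→3 1:j→1,v→1,h→1,z→1,5→1 2:j→1,v→2,h→2,z→2,5→1 3:j→1,v→1,h→4,z→3,5→3 4:j→1,v→1,h→4,z→4,5→1 (ε-aug+det+¬).
'j': |S_i|=[10, 2] end={s23,s9} rej; 1/1 deletions ∈↓L.
'h5': |S_i|=[10, 4, 2] end={s23,s9} — reject; 2/2 del acc.
'5v': run [10, 7, 2] end={s23,s9} — reject; 2/2 single-dels accept.
3 obstructions.

min(Σ*\↓L) = [j, h5, 5v].


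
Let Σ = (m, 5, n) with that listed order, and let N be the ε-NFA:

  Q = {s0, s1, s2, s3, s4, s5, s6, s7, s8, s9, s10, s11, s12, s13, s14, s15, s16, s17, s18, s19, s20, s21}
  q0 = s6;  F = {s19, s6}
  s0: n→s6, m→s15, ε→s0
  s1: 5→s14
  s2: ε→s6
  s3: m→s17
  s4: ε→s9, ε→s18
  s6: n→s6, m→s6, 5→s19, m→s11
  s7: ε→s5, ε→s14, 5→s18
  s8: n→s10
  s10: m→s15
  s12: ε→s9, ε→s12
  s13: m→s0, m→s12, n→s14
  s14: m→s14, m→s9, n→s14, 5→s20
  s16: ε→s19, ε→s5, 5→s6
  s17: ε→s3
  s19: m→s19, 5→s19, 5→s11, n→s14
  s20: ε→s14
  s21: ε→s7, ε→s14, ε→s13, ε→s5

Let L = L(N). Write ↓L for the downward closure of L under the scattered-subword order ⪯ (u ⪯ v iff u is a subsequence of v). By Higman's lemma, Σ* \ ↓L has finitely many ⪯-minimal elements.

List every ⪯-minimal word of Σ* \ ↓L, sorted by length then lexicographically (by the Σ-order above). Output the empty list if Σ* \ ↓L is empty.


A = [5n].

|Q|=22, |F|=2, |δ|=39 (16 ε).
min D↑ (3 st, q0=0, F={2}): 0:m→0,5→1,n→0 1:m→1,5→1,n→2 2:m→2,5→2,n→2 (ε-aug+det+¬).
'5n': run [6, 5, 3] end={s14,s20,s9} rej; 2/2 deletions ∈↓L.
1 minimals (antichain).


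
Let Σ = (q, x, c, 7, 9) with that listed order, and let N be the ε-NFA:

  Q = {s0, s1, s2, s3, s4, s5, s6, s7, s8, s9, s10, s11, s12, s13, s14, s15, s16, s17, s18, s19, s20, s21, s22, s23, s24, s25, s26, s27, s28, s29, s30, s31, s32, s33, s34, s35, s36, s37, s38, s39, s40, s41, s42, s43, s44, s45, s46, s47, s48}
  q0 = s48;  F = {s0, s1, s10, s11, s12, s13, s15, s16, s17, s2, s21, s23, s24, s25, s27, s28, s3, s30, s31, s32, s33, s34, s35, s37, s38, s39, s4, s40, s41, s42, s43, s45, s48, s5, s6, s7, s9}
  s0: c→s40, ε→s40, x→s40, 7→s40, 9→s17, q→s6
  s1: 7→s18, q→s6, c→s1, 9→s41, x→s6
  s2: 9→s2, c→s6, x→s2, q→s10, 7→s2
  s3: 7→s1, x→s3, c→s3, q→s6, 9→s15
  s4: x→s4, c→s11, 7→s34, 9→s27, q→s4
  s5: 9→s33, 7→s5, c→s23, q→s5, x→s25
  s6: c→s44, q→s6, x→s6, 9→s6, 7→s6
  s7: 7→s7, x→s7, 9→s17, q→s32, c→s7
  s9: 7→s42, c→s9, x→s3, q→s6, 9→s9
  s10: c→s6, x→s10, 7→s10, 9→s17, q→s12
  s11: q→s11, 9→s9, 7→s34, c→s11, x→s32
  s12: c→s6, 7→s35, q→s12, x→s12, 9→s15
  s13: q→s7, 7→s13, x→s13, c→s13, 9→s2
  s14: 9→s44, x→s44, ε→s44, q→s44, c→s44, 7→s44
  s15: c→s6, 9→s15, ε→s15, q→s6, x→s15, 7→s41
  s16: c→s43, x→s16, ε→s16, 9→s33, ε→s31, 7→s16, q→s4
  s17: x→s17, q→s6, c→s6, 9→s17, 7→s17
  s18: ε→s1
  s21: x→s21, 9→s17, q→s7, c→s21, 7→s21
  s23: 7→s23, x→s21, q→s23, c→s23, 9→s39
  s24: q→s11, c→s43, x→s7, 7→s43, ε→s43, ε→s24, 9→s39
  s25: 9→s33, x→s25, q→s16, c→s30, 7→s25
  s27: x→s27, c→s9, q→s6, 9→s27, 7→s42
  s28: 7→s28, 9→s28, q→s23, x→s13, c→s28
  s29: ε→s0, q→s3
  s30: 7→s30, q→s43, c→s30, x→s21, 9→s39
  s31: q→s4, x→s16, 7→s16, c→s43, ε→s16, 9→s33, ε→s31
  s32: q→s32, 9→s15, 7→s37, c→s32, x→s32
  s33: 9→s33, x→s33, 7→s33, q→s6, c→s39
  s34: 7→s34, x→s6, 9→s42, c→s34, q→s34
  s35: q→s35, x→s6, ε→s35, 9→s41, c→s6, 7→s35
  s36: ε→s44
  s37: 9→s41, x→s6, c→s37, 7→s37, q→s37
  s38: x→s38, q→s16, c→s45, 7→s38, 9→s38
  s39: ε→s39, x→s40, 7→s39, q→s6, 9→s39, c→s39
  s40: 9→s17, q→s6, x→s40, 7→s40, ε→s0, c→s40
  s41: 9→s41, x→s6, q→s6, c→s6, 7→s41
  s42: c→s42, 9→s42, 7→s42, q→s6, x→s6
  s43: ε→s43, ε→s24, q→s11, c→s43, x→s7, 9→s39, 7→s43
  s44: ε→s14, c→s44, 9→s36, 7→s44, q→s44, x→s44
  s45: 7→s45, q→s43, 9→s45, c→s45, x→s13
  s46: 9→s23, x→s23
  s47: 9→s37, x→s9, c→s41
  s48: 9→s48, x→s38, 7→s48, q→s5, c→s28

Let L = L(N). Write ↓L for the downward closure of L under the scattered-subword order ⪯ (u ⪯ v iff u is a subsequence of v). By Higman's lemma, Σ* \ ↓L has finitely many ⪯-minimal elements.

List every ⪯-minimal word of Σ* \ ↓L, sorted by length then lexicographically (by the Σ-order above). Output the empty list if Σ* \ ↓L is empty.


A = [q9qc, cx9cc, xqq7xc].

|Q|=49, |F|=37, |δ|=219 (18 ε).
min D↑ (35 st, q0=0, F={20}): 0:q→1,x→2,c→3,7→0,9→0 1:q→1,x→4,c→5,7→1,9→6 2:q→7,x→2,c→8,7→2,9→2 3:q→5,x→9,c→3,7→3,9→3 4:q→7,x→4,c→10,7→4,9→6 5:q→5,x→11,c→5,7→5,9→12 6:q→13,x→6,c→12,7→6,9→6 7:q→14,x→7,c→15,7→7,9→6 8:q→15,x→9,c→8,7→8,9→8 9:q→16,x→9,c→9,7→9,9→17 10:q→15,x→11,c→10,7→10,9→12 11:q→16,x→11,c→11,7→11,9→18 12:q→13,x→19,c→12,7→12,9→12 13:q→13,x→13,c→20,7→13,9→13 14:q→14,x→14,c→21,7→22,9→23 15:q→21,x→16,c→15,7→15,9→12 16:q→24,x→16,c→16,7→16,9→18 17:q→25,x→17,c→13,7→17,9→17 18:q→13,x→18,c→13,7→18,9→18 19:q→13,x→19,c→19,7→19,9→18 20:q→20,x→20,c→20,7→20,9→20 21:q→21,x→24,c→21,7→22,9→26 22:q→22,x→13,c→22,7→22,9→27 23:q→13,x→23,c→26,7→27,9→23 24:q→24,x→24,c→24,7→28,9→29 25:q→30,x→25,c→13,7→25,9→18 26:q→13,x→31,c→26,7→27,9→26 27:q→13,x→13,c→27,7→27,9→27 28:q→28,x→13,c→28,7→28,9→32 29:q→13,x→29,c→13,7→32,9→29 30:q→30,x→30,c→13,7→33,9→29 31:q→13,x→31,c→31,7→34,9→29 32:q→13,x→13,c→13,7→32,9→32 33:q→33,x→13,c→13,7→33,9→32 34:q→13,x→13,c→34,7→34,9→32 [Hopcroft].
'q9qc': N↓-sim [41, 35, 17, 4, 3] end={s14,s36,s44} ∉↓L; 4/4 single-dels accept.
'cx9cc': N↓-sim [41, 32, 21, 11, 4, 3] end={s14,s36,s44} — reject; 5/5 del acc.
'xqq7xc': run [41, 37, 30, 19, 11, 4, 3] end={s14,s36,s44} — reject; 6/6 single-dels accept.
3 minimals (antichain).


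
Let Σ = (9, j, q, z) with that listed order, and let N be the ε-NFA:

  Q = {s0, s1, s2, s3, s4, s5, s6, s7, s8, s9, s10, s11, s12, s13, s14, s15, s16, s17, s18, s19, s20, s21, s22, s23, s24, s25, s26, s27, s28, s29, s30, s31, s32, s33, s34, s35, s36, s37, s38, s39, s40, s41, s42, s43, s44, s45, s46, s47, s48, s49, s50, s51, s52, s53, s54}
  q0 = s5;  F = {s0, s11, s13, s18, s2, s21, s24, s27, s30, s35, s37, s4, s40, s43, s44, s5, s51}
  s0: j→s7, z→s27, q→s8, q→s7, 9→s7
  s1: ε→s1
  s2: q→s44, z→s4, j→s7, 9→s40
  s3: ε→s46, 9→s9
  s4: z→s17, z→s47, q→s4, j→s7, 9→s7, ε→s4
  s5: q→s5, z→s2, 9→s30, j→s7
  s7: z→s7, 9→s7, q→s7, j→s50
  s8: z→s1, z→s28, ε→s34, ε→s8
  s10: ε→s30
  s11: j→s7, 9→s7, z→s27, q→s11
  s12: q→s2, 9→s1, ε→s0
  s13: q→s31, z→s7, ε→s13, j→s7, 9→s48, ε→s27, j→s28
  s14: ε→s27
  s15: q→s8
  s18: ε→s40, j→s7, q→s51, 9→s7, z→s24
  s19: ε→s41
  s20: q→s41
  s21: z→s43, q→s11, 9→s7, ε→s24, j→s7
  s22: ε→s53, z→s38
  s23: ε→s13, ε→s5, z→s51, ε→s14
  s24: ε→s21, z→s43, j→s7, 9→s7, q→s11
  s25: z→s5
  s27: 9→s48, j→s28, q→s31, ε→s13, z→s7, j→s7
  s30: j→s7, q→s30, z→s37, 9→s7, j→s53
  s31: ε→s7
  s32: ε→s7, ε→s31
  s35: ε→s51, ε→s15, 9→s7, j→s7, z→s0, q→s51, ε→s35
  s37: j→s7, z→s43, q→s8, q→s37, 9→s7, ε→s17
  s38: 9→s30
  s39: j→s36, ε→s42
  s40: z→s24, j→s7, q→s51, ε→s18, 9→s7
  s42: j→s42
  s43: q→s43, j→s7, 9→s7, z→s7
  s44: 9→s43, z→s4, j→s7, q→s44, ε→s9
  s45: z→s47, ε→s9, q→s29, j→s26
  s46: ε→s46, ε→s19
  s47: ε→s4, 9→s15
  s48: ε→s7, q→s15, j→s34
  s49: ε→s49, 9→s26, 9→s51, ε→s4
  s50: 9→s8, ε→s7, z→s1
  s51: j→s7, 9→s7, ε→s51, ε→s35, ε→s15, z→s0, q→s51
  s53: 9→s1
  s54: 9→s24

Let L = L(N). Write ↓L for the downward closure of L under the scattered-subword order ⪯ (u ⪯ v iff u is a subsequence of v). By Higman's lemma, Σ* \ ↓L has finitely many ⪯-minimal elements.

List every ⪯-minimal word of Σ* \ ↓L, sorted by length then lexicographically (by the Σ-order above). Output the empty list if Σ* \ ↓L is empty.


|Q|=55, |F|=17, |δ|=143 (40 ε).
min D↑ (14 st, q0=0, F={2}): 0:9→1,j→2,q→0,z→3 1:9→2,j→2,q→1,z→4 2:9→2,j→2,q→2,z→2 3:9→5,j→2,q→6,z→7 4:9→2,j→2,q→4,z→8 5:9→2,j→2,q→9,z→10 6:9→8,j→2,q→6,z→7 7:9→2,j→2,q→7,z→7 8:9→2,j→2,q→8,z→2 9:9→2,j→2,q→9,z→11 10:9→2,j→2,q→12,z→8 11:9→2,j→2,q→2,z→13 12:9→2,j→2,q→12,z→13 13:9→2,j→2,q→2,z→2 [Hopcroft].
'j': run [30, 7] end={s1,s28,s34,s50,s53,s7,s8} — reject; 1/1 deletions ∈↓L.
'99': run [30, 24, 8] end={s1,s15,s28,s34,s48,s50,s7,s8} rej; 2/2 deletions ∈↓L.
'zz9': |S_i|=[30, 27, 19, 8] end={s1,s15,s28,s34,s48,s50,s7,s8} rej; 3/3 del acc.
'9zzz': |S_i|=[30, 24, 18, 12, 6] end={s1,s28,s34,s50,s7,s8} ∉↓L; 4/4 del acc.
'zq9z': N↓-sim [30, 27, 22, 9, 6] end={s1,s28,s34,s50,s7,s8} rej; 4/4 del acc.
'z9qzq': |S_i|=[30, 27, 20, 16, 12, 8] end={s1,s15,s28,s31,s34,s50,s7,s8} rej; 5/5 single-dels accept.
6 words, ⪯-incomp.

Antichain: [j, 99, zz9, 9zzz, zq9z, z9qzq].


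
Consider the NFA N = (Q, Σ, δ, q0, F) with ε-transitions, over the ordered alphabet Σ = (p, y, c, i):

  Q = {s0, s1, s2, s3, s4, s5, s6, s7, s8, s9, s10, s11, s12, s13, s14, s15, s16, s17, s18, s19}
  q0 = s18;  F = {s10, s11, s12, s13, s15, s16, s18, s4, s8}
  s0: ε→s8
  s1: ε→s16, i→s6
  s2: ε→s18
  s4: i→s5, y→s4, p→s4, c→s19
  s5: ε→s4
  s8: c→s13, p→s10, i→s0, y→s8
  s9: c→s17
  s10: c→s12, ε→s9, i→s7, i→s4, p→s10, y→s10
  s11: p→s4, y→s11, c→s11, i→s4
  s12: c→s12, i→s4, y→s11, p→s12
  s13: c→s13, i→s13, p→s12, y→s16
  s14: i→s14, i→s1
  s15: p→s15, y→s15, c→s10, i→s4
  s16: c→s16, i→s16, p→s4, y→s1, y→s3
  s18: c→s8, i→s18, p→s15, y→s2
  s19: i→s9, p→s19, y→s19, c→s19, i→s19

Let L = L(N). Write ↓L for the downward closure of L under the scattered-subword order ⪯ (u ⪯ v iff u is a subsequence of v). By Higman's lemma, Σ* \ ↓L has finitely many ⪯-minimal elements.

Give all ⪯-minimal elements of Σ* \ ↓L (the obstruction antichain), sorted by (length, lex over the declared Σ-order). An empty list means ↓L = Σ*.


|Q|=20, |F|=9, |δ|=52 (5 ε).
min D↑ (10 st, q0=0, F={7}): 0:p→1,y→0,c→2,i→0 1:p→1,y→1,c→3,i→4 2:p→3,y→2,c→5,i→2 3:p→3,y→3,c→6,i→4 4:p→4,y→4,c→7,i→4 5:p→6,y→8,c→5,i→5 6:p→6,y→9,c→6,i→4 7:p→7,y→7,c→7,i→7 8:p→4,y→8,c→8,i→8 9:p→4,y→9,c→9,i→4 (ε-aug+det+¬).
'pic': run [19, 10, 6, 3] end={s17,s19,s9} — reject; 3/3 single-dels accept.
'ccypc': run [19, 16, 12, 10, 5, 3] end={s17,s19,s9} — reject; 5/5 del acc.
2 words, ⪯-incomp.

Antichain: [pic, ccypc].


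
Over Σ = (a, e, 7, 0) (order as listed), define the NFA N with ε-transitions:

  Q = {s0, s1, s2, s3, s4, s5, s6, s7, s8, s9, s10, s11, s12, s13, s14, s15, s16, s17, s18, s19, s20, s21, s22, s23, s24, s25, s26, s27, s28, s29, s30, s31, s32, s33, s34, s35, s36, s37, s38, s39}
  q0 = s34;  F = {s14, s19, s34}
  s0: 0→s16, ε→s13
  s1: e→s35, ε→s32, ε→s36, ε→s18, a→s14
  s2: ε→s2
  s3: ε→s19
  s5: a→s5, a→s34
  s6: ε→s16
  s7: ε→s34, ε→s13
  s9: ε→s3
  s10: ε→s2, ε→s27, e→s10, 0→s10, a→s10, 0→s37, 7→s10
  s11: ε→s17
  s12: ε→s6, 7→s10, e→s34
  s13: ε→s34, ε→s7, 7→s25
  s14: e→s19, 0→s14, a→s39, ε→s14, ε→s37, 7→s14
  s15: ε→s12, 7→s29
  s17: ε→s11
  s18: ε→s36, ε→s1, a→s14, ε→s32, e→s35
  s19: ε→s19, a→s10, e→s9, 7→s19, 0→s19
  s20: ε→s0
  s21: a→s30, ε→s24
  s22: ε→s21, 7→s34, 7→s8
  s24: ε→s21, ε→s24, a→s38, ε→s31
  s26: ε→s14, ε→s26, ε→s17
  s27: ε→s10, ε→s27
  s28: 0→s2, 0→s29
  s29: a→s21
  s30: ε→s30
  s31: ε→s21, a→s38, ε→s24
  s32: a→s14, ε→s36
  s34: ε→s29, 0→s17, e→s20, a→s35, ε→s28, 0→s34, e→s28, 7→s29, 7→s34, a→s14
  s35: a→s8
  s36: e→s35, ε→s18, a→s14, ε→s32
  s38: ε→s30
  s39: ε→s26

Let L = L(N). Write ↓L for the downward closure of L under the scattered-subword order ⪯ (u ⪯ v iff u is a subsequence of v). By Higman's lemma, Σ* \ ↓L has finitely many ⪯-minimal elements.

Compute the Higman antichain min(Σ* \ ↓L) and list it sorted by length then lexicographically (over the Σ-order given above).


|Q|=40, |F|=3, |δ|=89 (45 ε).
min D↑ (4 st, q0=0, F={3}): 0:a→1,e→0,7→0,0→0 1:a→1,e→2,7→1,0→1 2:a→3,e→2,7→2,0→2 3:a→3,e→3,7→3,0→3 [Hopcroft].
'aea': run [28, 19, 7, 4] end={s10,s2,s27,s37} — reject; 3/3 single-dels accept.
1 words, ⪯-incomp.

min(Σ*\↓L) = [aea].


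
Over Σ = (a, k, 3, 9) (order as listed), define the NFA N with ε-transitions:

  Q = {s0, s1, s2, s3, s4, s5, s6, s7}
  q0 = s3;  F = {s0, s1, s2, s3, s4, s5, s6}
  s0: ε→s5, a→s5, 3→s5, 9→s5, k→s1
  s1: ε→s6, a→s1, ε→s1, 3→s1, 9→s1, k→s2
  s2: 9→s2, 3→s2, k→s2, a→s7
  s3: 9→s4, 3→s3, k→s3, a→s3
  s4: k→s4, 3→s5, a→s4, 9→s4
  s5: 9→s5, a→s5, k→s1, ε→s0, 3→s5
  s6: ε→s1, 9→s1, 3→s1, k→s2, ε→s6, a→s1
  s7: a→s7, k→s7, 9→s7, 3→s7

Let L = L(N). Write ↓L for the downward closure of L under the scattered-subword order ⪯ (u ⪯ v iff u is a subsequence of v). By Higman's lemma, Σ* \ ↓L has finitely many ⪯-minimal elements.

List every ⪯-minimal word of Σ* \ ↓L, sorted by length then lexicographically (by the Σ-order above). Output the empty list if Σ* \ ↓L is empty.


A = [93kka].

|Q|=8, |F|=7, |δ|=38 (6 ε).
min D↑ (6 st, q0=0, F={5}): 0:a→0,k→0,3→0,9→1 1:a→1,k→1,3→2,9→1 2:a→2,k→3,3→2,9→2 3:a→3,k→4,3→3,9→3 4:a→5,k→4,3→4,9→4 5:a→5,k→5,3→5,9→5.
'93kka': |S_i|=[8, 7, 6, 4, 2, 1] end={s7} rej; 5/5 single-dels accept.
1 minimals (antichain).


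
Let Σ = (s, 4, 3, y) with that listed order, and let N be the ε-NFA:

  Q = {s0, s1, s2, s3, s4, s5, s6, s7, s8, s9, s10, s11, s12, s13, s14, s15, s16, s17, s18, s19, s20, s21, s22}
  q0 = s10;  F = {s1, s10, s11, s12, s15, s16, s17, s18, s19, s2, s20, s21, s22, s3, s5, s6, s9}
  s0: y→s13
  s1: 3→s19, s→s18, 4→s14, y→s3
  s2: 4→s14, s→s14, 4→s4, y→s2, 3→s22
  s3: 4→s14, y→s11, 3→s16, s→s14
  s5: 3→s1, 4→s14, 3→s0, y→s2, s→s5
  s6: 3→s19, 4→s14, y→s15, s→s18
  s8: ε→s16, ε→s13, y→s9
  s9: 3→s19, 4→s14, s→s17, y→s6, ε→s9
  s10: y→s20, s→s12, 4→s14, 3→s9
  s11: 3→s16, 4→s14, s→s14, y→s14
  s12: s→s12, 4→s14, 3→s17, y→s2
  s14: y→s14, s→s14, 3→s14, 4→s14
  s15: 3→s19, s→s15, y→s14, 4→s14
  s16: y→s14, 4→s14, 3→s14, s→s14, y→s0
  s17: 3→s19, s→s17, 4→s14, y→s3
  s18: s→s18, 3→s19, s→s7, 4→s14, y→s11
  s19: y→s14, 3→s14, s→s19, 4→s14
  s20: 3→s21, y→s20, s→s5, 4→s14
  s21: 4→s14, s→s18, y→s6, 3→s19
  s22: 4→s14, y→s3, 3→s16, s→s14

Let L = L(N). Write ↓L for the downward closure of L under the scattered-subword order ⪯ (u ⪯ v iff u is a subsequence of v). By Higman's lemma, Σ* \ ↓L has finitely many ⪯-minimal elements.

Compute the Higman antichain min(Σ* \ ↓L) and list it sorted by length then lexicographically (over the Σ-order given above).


A = [4, sys, 333, 33y, 3yyy, y3syy].

|Q|=23, |F|=17, |δ|=81 (3 ε).
min D↑ (18 st, q0=0, F={2}): 0:s→1,4→2,3→3,y→4 1:s→1,4→2,3→5,y→6 2:s→2,4→2,3→2,y→2 3:s→5,4→2,3→7,y→8 4:s→9,4→2,3→10,y→4 5:s→5,4→2,3→7,y→11 6:s→2,4→2,3→12,y→6 7:s→7,4→2,3→2,y→2 8:s→13,4→2,3→7,y→14 9:s→9,4→2,3→15,y→6 10:s→13,4→2,3→7,y→8 11:s→2,4→2,3→16,y→17 12:s→2,4→2,3→16,y→11 13:s→13,4→2,3→7,y→17 14:s→14,4→2,3→7,y→2 15:s→13,4→2,3→7,y→11 16:s→2,4→2,3→2,y→2 17:s→2,4→2,3→16,y→2 (ε-aug+det+¬).
'4': run [22, 2] end={s14,s4} ∉↓L; 1/1 single-dels accept.
'sys': run [22, 17, 9, 1] end={s14} rej; 3/3 del acc.
'333': N↓-sim [22, 16, 5, 1] end={s14} — reject; 3/3 del acc.
'33y': run [22, 16, 5, 3] end={s0,s13,s14} ∉↓L; 3/3 single-dels accept.
'3yyy': N↓-sim [22, 16, 11, 7, 3] end={s0,s13,s14} ∉↓L; 4/4 deletions ∈↓L.
'y3syy': run [22, 18, 14, 9, 5, 3] end={s0,s13,s14} — reject; 5/5 single-dels accept.
6 obstructions.


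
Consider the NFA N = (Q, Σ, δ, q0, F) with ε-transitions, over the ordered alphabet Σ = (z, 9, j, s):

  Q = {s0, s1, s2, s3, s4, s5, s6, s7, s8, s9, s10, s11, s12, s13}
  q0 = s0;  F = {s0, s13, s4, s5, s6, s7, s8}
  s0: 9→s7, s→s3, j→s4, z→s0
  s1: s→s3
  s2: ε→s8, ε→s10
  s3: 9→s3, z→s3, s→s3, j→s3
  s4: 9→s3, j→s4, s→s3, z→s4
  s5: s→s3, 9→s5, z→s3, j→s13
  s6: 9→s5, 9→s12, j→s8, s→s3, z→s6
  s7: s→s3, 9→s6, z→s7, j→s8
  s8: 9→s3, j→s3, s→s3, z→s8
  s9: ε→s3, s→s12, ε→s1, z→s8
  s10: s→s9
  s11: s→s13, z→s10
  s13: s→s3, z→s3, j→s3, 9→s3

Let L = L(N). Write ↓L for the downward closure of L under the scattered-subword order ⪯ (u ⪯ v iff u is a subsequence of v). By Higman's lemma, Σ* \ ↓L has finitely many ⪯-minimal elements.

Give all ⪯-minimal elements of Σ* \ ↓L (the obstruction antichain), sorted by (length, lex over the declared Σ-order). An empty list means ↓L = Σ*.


min(Σ*\↓L) = [s, j9, 9jj, 999z].

|Q|=14, |F|=7, |δ|=43 (4 ε).
min D↑ (8 st, q0=0, F={3}): 0:z→0,9→1,j→2,s→3 1:z→1,9→4,j→5,s→3 2:z→2,9→3,j→2,s→3 3:z→3,9→3,j→3,s→3 4:z→4,9→6,j→5,s→3 5:z→5,9→3,j→3,s→3 6:z→3,9→6,j→7,s→3 7:z→3,9→3,j→3,s→3 (ε-aug+det+¬).
's': |S_i|=[9, 1] end={s3} — reject; 1/1 single-dels accept.
'j9': run [9, 4, 1] end={s3} — reject; 2/2 single-dels accept.
'9jj': run [9, 7, 3, 1] end={s3} — reject; 3/3 deletions ∈↓L.
'999z': N↓-sim [9, 7, 6, 4, 1] end={s3} — reject; 4/4 single-dels accept.
4 words, ⪯-incomp.


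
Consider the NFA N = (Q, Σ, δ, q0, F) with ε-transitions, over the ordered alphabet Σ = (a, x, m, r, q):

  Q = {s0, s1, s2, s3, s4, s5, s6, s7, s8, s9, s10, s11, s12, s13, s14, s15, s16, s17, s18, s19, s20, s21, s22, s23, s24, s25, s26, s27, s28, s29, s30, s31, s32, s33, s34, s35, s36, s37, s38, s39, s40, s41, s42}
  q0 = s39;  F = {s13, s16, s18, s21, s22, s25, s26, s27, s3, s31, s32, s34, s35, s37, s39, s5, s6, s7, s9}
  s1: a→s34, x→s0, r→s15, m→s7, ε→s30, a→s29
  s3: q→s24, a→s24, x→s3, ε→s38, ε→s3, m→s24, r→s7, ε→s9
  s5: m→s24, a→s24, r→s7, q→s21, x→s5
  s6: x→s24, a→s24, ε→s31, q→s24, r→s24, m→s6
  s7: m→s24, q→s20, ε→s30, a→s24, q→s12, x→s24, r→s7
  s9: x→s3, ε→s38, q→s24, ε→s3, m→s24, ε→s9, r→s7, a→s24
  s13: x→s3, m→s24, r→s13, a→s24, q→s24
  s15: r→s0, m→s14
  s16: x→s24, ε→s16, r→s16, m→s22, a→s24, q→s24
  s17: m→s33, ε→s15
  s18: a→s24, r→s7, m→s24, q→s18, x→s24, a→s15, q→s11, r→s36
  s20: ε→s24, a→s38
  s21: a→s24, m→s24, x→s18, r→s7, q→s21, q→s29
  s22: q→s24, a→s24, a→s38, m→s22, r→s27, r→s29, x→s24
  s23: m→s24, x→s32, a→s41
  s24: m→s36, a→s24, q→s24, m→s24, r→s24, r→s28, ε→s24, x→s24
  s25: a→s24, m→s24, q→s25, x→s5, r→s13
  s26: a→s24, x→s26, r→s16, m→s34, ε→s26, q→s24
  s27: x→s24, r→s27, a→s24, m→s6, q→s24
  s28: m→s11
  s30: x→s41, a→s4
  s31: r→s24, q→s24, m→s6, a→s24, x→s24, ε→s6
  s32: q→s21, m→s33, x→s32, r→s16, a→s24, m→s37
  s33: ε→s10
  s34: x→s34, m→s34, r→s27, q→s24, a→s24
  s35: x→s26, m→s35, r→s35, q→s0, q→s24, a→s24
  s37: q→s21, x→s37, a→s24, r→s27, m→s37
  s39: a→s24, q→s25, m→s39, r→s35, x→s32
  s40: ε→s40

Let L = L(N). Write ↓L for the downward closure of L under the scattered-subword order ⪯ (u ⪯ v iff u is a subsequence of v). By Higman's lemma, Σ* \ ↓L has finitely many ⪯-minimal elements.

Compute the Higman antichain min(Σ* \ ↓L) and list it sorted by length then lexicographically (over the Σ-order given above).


min(Σ*\↓L) = [a, rq, qm, xrx, xqxx, xmrmr].

|Q|=43, |F|=19, |δ|=143 (17 ε).
min D↑ (18 st, q0=0, F={1}): 0:a→1,x→2,m→0,r→3,q→4 1:a→1,x→1,m→1,r→1,q→1 2:a→1,x→2,m→5,r→6,q→7 3:a→1,x→8,m→3,r→3,q→1 4:a→1,x→9,m→1,r→10,q→4 5:a→1,x→5,m→5,r→11,q→7 6:a→1,x→1,m→12,r→6,q→1 7:a→1,x→13,m→1,r→14,q→7 8:a→1,x→8,m→15,r→6,q→1 9:a→1,x→9,m→1,r→14,q→7 10:a→1,x→16,m→1,r→10,q→1 11:a→1,x→1,m→17,r→11,q→1 12:a→1,x→1,m→12,r→11,q→1 13:a→1,x→1,m→1,r→14,q→13 14:a→1,x→1,m→1,r→14,q→1 15:a→1,x→15,m→15,r→11,q→1 16:a→1,x→16,m→1,r→14,q→1 17:a→1,x→1,m→17,r→1,q→1 (ε-aug+det+¬).
'a': run [35, 9] end={s0,s11,s14,s15,s24,s28,s36,s38,s4} — reject; 1/1 single-dels accept.
'rq': |S_i|=[35, 24, 8] end={s0,s11,s12,s20,s24,s28,s36,s38} ∉↓L; 2/2 single-dels accept.
'qm': run [35, 22, 5] end={s11,s14,s24,s28,s36} rej; 2/2 single-dels accept.
'xrx': |S_i|=[35, 31, 18, 5] end={s11,s24,s28,s36,s41} rej; 3/3 deletions ∈↓L.
'xqxx': run [35, 31, 17, 15, 5] end={s11,s24,s28,s36,s41} — reject; 4/4 single-dels accept.
'xmrmr': N↓-sim [35, 31, 25, 16, 6, 4] end={s11,s24,s28,s36} — reject; 5/5 del acc.
6 words, ⪯-incomp.


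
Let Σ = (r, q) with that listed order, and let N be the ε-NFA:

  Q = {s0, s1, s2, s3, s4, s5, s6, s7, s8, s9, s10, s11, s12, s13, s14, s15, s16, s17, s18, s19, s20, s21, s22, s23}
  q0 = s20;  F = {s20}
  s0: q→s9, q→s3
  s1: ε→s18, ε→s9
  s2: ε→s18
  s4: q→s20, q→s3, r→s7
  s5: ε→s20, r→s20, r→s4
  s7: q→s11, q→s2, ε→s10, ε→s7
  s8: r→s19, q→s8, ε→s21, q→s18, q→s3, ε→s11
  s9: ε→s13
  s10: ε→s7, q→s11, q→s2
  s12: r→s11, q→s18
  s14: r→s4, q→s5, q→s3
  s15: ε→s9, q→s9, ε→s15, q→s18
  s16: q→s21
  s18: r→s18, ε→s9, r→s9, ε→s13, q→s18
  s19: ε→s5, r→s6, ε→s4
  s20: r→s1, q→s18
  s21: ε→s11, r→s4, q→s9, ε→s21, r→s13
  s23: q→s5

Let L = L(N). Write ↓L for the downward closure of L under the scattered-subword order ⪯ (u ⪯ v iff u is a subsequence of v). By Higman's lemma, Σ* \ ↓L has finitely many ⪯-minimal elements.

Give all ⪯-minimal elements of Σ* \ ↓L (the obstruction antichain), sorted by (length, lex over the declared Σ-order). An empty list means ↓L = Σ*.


Antichain: [r, q].

|Q|=24, |F|=1, |δ|=51 (18 ε).
min D↑ (2 st, q0=0, F={1}): 0:r→1,q→1 1:r→1,q→1 (ε-aug+det+¬).
'r': run [5, 4] end={s1,s13,s18,s9} ∉↓L; 1/1 single-dels accept.
'q': N↓-sim [5, 3] end={s13,s18,s9} — reject; 1/1 del acc.
2 minimals (antichain).


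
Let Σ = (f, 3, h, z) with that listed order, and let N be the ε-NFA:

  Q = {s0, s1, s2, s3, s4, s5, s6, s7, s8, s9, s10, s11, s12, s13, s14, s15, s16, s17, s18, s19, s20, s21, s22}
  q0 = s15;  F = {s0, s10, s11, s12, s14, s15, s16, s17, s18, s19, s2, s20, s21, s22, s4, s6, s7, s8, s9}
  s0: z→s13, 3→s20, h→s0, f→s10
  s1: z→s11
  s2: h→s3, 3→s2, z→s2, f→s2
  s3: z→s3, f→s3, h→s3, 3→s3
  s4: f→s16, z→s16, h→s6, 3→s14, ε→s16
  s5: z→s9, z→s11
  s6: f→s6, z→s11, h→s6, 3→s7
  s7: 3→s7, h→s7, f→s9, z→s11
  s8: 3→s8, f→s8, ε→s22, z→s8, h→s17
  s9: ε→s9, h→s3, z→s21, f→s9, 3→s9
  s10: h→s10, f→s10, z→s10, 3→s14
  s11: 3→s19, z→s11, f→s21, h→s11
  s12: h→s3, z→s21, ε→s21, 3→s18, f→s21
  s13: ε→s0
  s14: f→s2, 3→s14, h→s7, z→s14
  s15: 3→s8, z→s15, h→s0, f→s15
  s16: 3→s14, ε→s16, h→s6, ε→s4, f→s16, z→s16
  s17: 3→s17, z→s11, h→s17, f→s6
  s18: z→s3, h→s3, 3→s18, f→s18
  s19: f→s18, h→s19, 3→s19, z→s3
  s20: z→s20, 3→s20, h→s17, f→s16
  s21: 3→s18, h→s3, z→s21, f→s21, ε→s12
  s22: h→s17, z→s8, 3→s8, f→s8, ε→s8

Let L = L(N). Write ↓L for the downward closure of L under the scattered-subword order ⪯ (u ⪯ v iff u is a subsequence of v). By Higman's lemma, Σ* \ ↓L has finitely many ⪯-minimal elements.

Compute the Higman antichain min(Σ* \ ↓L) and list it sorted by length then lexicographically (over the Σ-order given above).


|Q|=23, |F|=19, |δ|=92 (9 ε).
min D↑ (17 st, q0=0, F={16}): 0:f→0,3→1,h→2,z→0 1:f→1,3→1,h→3,z→1 2:f→4,3→5,h→2,z→2 3:f→6,3→3,h→3,z→7 4:f→4,3→8,h→4,z→4 5:f→9,3→5,h→3,z→5 6:f→6,3→10,h→6,z→7 7:f→11,3→12,h→7,z→7 8:f→13,3→8,h→10,z→8 9:f→9,3→8,h→6,z→9 10:f→14,3→10,h→10,z→7 11:f→11,3→15,h→16,z→11 12:f→15,3→12,h→12,z→16 13:f→13,3→13,h→16,z→13 14:f→14,3→14,h→16,z→11 15:f→15,3→15,h→16,z→16 16:f→16,3→16,h→16,z→16.
'3hzfh': |S_i|=[21, 17, 10, 6, 4, 1] end={s3} ∉↓L; 5/5 del acc.
'3hz3z': run [21, 17, 10, 6, 3, 1] end={s3} rej; 5/5 del acc.
'hf3fh': |S_i|=[21, 18, 14, 10, 6, 1] end={s3} rej; 5/5 del acc.
3 words, ⪯-incomp.

min(Σ*\↓L) = [3hzfh, 3hz3z, hf3fh].


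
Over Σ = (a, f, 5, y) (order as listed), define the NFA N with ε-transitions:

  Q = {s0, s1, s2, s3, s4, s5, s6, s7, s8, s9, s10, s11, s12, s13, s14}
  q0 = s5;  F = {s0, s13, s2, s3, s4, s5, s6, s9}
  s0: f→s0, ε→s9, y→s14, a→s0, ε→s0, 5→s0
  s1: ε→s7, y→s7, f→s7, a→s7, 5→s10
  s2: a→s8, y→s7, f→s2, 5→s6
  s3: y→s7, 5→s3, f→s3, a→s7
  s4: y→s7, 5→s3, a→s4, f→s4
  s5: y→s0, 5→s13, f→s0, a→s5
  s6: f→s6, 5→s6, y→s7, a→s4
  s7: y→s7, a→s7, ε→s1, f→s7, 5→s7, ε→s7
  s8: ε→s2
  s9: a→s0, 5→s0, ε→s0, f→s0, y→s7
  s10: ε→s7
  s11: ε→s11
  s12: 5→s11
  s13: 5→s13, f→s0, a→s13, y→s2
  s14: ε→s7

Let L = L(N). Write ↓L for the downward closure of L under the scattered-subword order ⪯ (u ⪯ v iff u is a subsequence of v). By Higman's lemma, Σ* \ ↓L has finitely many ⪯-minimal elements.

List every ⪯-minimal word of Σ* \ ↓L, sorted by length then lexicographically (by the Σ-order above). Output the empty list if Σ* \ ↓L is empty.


|Q|=15, |F|=8, |δ|=51 (10 ε).
min D↑ (8 st, q0=0, F={3}): 0:a→0,f→1,5→2,y→1 1:a→1,f→1,5→1,y→3 2:a→2,f→1,5→2,y→4 3:a→3,f→3,5→3,y→3 4:a→4,f→4,5→5,y→3 5:a→6,f→5,5→5,y→3 6:a→6,f→6,5→7,y→3 7:a→3,f→7,5→7,y→3 [Hopcroft].
'fy': |S_i|=[13, 11, 4] end={s1,s10,s14,s7} — reject; 2/2 deletions ∈↓L.
'yy': N↓-sim [13, 11, 4] end={s1,s10,s14,s7} — reject; 2/2 single-dels accept.
'5y5a5a': |S_i|=[13, 12, 9, 6, 5, 4, 3] end={s1,s10,s7} — reject; 6/6 single-dels accept.
3 words, ⪯-incomp.

Antichain: [fy, yy, 5y5a5a].


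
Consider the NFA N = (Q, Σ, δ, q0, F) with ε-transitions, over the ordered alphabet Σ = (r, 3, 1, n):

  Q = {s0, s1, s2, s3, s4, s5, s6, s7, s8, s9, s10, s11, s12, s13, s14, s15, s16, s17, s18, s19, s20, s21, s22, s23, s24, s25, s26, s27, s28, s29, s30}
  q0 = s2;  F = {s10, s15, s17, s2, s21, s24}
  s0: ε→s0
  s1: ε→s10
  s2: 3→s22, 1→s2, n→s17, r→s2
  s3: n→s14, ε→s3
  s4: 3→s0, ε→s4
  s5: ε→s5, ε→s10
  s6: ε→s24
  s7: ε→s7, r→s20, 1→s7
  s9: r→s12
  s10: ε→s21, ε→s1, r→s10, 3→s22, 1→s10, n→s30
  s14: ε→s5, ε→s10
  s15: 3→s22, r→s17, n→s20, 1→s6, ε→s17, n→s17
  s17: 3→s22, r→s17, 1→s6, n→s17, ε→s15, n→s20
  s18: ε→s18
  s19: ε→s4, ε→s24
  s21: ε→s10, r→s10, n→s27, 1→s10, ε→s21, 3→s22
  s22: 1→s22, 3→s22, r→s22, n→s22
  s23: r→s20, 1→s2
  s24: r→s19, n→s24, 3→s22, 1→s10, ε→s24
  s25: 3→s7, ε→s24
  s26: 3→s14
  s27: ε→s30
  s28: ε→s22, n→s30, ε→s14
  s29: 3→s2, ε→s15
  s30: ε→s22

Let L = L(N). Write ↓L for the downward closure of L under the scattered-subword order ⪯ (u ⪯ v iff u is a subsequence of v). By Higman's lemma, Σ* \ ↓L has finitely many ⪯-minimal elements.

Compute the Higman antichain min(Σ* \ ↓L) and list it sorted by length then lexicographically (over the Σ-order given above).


min(Σ*\↓L) = [3, n11n].

|Q|=31, |F|=6, |δ|=67 (26 ε).
min D↑ (5 st, q0=0, F={1}): 0:r→0,3→1,1→0,n→2 1:r→1,3→1,1→1,n→1 2:r→2,3→1,1→3,n→2 3:r→3,3→1,1→4,n→3 4:r→4,3→1,1→4,n→1 (ε-aug+det+¬).
'3': run [15, 2] end={s0,s22} — reject; 1/1 single-dels accept.
'n11n': run [15, 14, 11, 6, 3] end={s22,s27,s30} — reject; 4/4 del acc.
2 obstructions.
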